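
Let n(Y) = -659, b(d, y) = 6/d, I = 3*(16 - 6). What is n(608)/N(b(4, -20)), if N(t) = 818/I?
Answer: -9885/409 ≈ -24.169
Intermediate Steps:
I = 30 (I = 3*10 = 30)
N(t) = 409/15 (N(t) = 818/30 = 818*(1/30) = 409/15)
n(608)/N(b(4, -20)) = -659/409/15 = -659*15/409 = -9885/409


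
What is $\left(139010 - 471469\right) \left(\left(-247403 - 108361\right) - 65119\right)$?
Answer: $139926341297$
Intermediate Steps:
$\left(139010 - 471469\right) \left(\left(-247403 - 108361\right) - 65119\right) = - 332459 \left(\left(-247403 - 108361\right) - 65119\right) = - 332459 \left(-355764 - 65119\right) = \left(-332459\right) \left(-420883\right) = 139926341297$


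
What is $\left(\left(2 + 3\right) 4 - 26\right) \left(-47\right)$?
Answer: $282$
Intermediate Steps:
$\left(\left(2 + 3\right) 4 - 26\right) \left(-47\right) = \left(5 \cdot 4 - 26\right) \left(-47\right) = \left(20 - 26\right) \left(-47\right) = \left(-6\right) \left(-47\right) = 282$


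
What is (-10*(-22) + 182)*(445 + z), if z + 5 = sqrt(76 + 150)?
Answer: 176880 + 402*sqrt(226) ≈ 1.8292e+5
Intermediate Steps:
z = -5 + sqrt(226) (z = -5 + sqrt(76 + 150) = -5 + sqrt(226) ≈ 10.033)
(-10*(-22) + 182)*(445 + z) = (-10*(-22) + 182)*(445 + (-5 + sqrt(226))) = (220 + 182)*(440 + sqrt(226)) = 402*(440 + sqrt(226)) = 176880 + 402*sqrt(226)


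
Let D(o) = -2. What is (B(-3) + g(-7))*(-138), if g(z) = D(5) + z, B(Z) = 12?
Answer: -414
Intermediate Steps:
g(z) = -2 + z
(B(-3) + g(-7))*(-138) = (12 + (-2 - 7))*(-138) = (12 - 9)*(-138) = 3*(-138) = -414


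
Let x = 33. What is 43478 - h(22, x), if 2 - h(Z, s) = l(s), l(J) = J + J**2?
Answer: 44598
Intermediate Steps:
h(Z, s) = 2 - s*(1 + s)
43478 - h(22, x) = 43478 - (2 - 1*33*(1 + 33)) = 43478 - (2 - 1*33*34) = 43478 - (2 - 1122) = 43478 - 1*(-1120) = 43478 + 1120 = 44598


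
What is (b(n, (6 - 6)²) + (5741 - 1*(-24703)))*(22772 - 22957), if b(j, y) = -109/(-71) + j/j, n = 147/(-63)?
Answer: -399915240/71 ≈ -5.6326e+6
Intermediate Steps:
n = -7/3 (n = 147*(-1/63) = -7/3 ≈ -2.3333)
b(j, y) = 180/71 (b(j, y) = -109*(-1/71) + 1 = 109/71 + 1 = 180/71)
(b(n, (6 - 6)²) + (5741 - 1*(-24703)))*(22772 - 22957) = (180/71 + (5741 - 1*(-24703)))*(22772 - 22957) = (180/71 + (5741 + 24703))*(-185) = (180/71 + 30444)*(-185) = (2161704/71)*(-185) = -399915240/71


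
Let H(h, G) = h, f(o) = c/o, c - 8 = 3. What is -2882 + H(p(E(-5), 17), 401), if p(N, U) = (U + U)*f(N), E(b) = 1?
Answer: -2508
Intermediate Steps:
c = 11 (c = 8 + 3 = 11)
f(o) = 11/o
p(N, U) = 22*U/N (p(N, U) = (U + U)*(11/N) = (2*U)*(11/N) = 22*U/N)
-2882 + H(p(E(-5), 17), 401) = -2882 + 22*17/1 = -2882 + 22*17*1 = -2882 + 374 = -2508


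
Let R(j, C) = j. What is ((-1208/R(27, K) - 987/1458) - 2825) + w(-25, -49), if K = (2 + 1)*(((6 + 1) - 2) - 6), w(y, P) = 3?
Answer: -1393565/486 ≈ -2867.4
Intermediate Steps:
K = -3 (K = 3*((7 - 2) - 6) = 3*(5 - 6) = 3*(-1) = -3)
((-1208/R(27, K) - 987/1458) - 2825) + w(-25, -49) = ((-1208/27 - 987/1458) - 2825) + 3 = ((-1208*1/27 - 987*1/1458) - 2825) + 3 = ((-1208/27 - 329/486) - 2825) + 3 = (-22073/486 - 2825) + 3 = -1395023/486 + 3 = -1393565/486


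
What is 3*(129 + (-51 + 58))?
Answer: 408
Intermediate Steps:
3*(129 + (-51 + 58)) = 3*(129 + 7) = 3*136 = 408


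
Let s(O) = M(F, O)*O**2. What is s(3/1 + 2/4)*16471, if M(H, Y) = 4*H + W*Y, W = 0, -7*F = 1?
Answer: -115297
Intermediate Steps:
F = -1/7 (F = -1/7*1 = -1/7 ≈ -0.14286)
M(H, Y) = 4*H (M(H, Y) = 4*H + 0*Y = 4*H + 0 = 4*H)
s(O) = -4*O**2/7 (s(O) = (4*(-1/7))*O**2 = -4*O**2/7)
s(3/1 + 2/4)*16471 = -4*(3/1 + 2/4)**2/7*16471 = -4*(3*1 + 2*(1/4))**2/7*16471 = -4*(3 + 1/2)**2/7*16471 = -4*(7/2)**2/7*16471 = -4/7*49/4*16471 = -7*16471 = -115297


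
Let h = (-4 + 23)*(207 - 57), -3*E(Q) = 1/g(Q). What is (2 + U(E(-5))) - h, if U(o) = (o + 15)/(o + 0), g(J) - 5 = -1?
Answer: -3027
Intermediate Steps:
g(J) = 4 (g(J) = 5 - 1 = 4)
E(Q) = -1/12 (E(Q) = -⅓/4 = -⅓*¼ = -1/12)
h = 2850 (h = 19*150 = 2850)
U(o) = (15 + o)/o
(2 + U(E(-5))) - h = (2 + (15 - 1/12)/(-1/12)) - 1*2850 = (2 - 12*179/12) - 2850 = (2 - 179) - 2850 = -177 - 2850 = -3027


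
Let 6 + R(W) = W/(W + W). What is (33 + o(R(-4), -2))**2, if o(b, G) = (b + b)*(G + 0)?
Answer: 3025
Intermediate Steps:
R(W) = -11/2 (R(W) = -6 + W/(W + W) = -6 + W/((2*W)) = -6 + W*(1/(2*W)) = -6 + 1/2 = -11/2)
o(b, G) = 2*G*b (o(b, G) = (2*b)*G = 2*G*b)
(33 + o(R(-4), -2))**2 = (33 + 2*(-2)*(-11/2))**2 = (33 + 22)**2 = 55**2 = 3025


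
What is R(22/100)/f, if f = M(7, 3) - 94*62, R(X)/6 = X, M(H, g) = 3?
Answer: -33/145625 ≈ -0.00022661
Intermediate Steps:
R(X) = 6*X
f = -5825 (f = 3 - 94*62 = 3 - 5828 = -5825)
R(22/100)/f = (6*(22/100))/(-5825) = (6*(22*(1/100)))*(-1/5825) = (6*(11/50))*(-1/5825) = (33/25)*(-1/5825) = -33/145625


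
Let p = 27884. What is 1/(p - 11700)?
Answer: 1/16184 ≈ 6.1789e-5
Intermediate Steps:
1/(p - 11700) = 1/(27884 - 11700) = 1/16184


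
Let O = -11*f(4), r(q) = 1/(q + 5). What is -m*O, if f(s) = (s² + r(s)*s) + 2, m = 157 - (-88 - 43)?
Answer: 58432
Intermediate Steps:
m = 288 (m = 157 - 1*(-131) = 157 + 131 = 288)
r(q) = 1/(5 + q)
f(s) = 2 + s² + s/(5 + s) (f(s) = (s² + s/(5 + s)) + 2 = 2 + s² + s/(5 + s))
O = -1826/9 (O = -11*(4 + (2 + 4²)*(5 + 4))/(5 + 4) = -11*(4 + (2 + 16)*9)/9 = -11*(4 + 18*9)/9 = -11*(4 + 162)/9 = -11*166/9 = -1826/9 ≈ -202.89)
-m*O = -288*(-1826)/9 = -1*(-58432) = 58432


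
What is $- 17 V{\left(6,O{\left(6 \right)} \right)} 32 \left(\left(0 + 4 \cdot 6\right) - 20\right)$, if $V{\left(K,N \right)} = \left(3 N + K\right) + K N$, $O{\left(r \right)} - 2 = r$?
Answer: $-169728$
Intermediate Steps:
$O{\left(r \right)} = 2 + r$
$V{\left(K,N \right)} = K + 3 N + K N$ ($V{\left(K,N \right)} = \left(K + 3 N\right) + K N = K + 3 N + K N$)
$- 17 V{\left(6,O{\left(6 \right)} \right)} 32 \left(\left(0 + 4 \cdot 6\right) - 20\right) = - 17 \left(6 + 3 \left(2 + 6\right) + 6 \left(2 + 6\right)\right) 32 \left(\left(0 + 4 \cdot 6\right) - 20\right) = - 17 \left(6 + 3 \cdot 8 + 6 \cdot 8\right) 32 \left(\left(0 + 24\right) - 20\right) = - 17 \left(6 + 24 + 48\right) 32 \left(24 - 20\right) = \left(-17\right) 78 \cdot 32 \cdot 4 = \left(-1326\right) 32 \cdot 4 = \left(-42432\right) 4 = -169728$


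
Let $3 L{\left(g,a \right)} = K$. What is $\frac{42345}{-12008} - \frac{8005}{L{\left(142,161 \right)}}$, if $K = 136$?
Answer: $- \frac{9191595}{51034} \approx -180.11$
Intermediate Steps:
$L{\left(g,a \right)} = \frac{136}{3}$ ($L{\left(g,a \right)} = \frac{1}{3} \cdot 136 = \frac{136}{3}$)
$\frac{42345}{-12008} - \frac{8005}{L{\left(142,161 \right)}} = \frac{42345}{-12008} - \frac{8005}{\frac{136}{3}} = 42345 \left(- \frac{1}{12008}\right) - \frac{24015}{136} = - \frac{42345}{12008} - \frac{24015}{136} = - \frac{9191595}{51034}$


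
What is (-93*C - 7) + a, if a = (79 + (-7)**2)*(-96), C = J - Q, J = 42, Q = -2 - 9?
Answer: -17224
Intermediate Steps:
Q = -11
C = 53 (C = 42 - 1*(-11) = 42 + 11 = 53)
a = -12288 (a = (79 + 49)*(-96) = 128*(-96) = -12288)
(-93*C - 7) + a = (-93*53 - 7) - 12288 = (-4929 - 7) - 12288 = -4936 - 12288 = -17224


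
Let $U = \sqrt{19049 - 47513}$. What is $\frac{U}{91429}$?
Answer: $\frac{4 i \sqrt{1779}}{91429} \approx 0.0018453 i$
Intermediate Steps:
$U = 4 i \sqrt{1779}$ ($U = \sqrt{-28464} = 4 i \sqrt{1779} \approx 168.71 i$)
$\frac{U}{91429} = \frac{4 i \sqrt{1779}}{91429}$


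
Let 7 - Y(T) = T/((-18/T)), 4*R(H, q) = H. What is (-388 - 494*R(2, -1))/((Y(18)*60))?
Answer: -127/300 ≈ -0.42333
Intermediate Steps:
R(H, q) = H/4
Y(T) = 7 + T**2/18 (Y(T) = 7 - T/((-18/T)) = 7 - T*(-T/18) = 7 - (-1)*T**2/18 = 7 + T**2/18)
(-388 - 494*R(2, -1))/((Y(18)*60)) = (-388 - 247*2/2)/(((7 + (1/18)*18**2)*60)) = (-388 - 494*1/2)/(((7 + (1/18)*324)*60)) = (-388 - 247)/(((7 + 18)*60)) = -635/(25*60) = -635/1500 = -635*1/1500 = -127/300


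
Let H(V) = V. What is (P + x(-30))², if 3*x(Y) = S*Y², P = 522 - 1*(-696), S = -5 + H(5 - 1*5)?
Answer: 79524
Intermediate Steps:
S = -5 (S = -5 + (5 - 1*5) = -5 + (5 - 5) = -5 + 0 = -5)
P = 1218 (P = 522 + 696 = 1218)
x(Y) = -5*Y²/3 (x(Y) = (-5*Y²)/3 = -5*Y²/3)
(P + x(-30))² = (1218 - 5/3*(-30)²)² = (1218 - 5/3*900)² = (1218 - 1500)² = (-282)² = 79524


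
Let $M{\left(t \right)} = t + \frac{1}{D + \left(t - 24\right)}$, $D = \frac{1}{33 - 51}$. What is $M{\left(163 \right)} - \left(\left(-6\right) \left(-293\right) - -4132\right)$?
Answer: $- \frac{14323209}{2501} \approx -5727.0$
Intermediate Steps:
$D = - \frac{1}{18}$ ($D = \frac{1}{-18} = - \frac{1}{18} \approx -0.055556$)
$M{\left(t \right)} = t + \frac{1}{- \frac{433}{18} + t}$ ($M{\left(t \right)} = t + \frac{1}{- \frac{1}{18} + \left(t - 24\right)} = t + \frac{1}{- \frac{1}{18} + \left(-24 + t\right)} = t + \frac{1}{- \frac{433}{18} + t}$)
$M{\left(163 \right)} - \left(\left(-6\right) \left(-293\right) - -4132\right) = \frac{18 - 70579 + 18 \cdot 163^{2}}{-433 + 18 \cdot 163} - \left(\left(-6\right) \left(-293\right) - -4132\right) = \frac{18 - 70579 + 18 \cdot 26569}{-433 + 2934} - \left(1758 + 4132\right) = \frac{18 - 70579 + 478242}{2501} - 5890 = \frac{1}{2501} \cdot 407681 - 5890 = \frac{407681}{2501} - 5890 = - \frac{14323209}{2501}$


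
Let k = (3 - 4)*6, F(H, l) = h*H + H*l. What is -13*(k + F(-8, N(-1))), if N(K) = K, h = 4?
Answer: 390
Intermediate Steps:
F(H, l) = 4*H + H*l
k = -6 (k = -1*6 = -6)
-13*(k + F(-8, N(-1))) = -13*(-6 - 8*(4 - 1)) = -13*(-6 - 8*3) = -13*(-6 - 24) = -13*(-30) = 390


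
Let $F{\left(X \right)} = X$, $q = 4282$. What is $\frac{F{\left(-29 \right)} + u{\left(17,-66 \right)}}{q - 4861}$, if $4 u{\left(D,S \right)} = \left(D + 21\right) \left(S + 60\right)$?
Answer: $\frac{86}{579} \approx 0.14853$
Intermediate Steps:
$u{\left(D,S \right)} = \frac{\left(21 + D\right) \left(60 + S\right)}{4}$ ($u{\left(D,S \right)} = \frac{\left(D + 21\right) \left(S + 60\right)}{4} = \frac{\left(21 + D\right) \left(60 + S\right)}{4}$)
$\frac{F{\left(-29 \right)} + u{\left(17,-66 \right)}}{q - 4861} = \frac{-29 + \left(315 + 15 \cdot 17 + \frac{21}{4} \left(-66\right) + \frac{1}{4} \cdot 17 \left(-66\right)\right)}{4282 - 4861} = \frac{-29 + \left(315 + 255 - \frac{693}{2} - \frac{561}{2}\right)}{-579} = \left(-29 - 57\right) \left(- \frac{1}{579}\right) = \left(-86\right) \left(- \frac{1}{579}\right) = \frac{86}{579}$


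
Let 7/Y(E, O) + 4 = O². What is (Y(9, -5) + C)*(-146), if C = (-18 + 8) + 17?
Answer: -3212/3 ≈ -1070.7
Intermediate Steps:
Y(E, O) = 7/(-4 + O²)
C = 7 (C = -10 + 17 = 7)
(Y(9, -5) + C)*(-146) = (7/(-4 + (-5)²) + 7)*(-146) = (7/(-4 + 25) + 7)*(-146) = (7/21 + 7)*(-146) = (7*(1/21) + 7)*(-146) = (⅓ + 7)*(-146) = (22/3)*(-146) = -3212/3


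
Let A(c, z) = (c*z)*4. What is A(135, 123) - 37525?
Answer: 28895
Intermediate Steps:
A(c, z) = 4*c*z
A(135, 123) - 37525 = 4*135*123 - 37525 = 66420 - 37525 = 28895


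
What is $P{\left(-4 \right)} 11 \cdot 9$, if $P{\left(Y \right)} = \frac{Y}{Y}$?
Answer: $99$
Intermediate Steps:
$P{\left(Y \right)} = 1$
$P{\left(-4 \right)} 11 \cdot 9 = 1 \cdot 11 \cdot 9 = 11 \cdot 9 = 99$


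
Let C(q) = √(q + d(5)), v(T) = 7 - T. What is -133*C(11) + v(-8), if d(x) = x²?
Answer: -783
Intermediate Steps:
C(q) = √(25 + q) (C(q) = √(q + 5²) = √(q + 25) = √(25 + q))
-133*C(11) + v(-8) = -133*√(25 + 11) + (7 - 1*(-8)) = -133*√36 + (7 + 8) = -133*6 + 15 = -798 + 15 = -783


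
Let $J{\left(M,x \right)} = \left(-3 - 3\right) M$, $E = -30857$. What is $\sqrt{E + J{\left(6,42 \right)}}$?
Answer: $i \sqrt{30893} \approx 175.76 i$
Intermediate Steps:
$J{\left(M,x \right)} = - 6 M$
$\sqrt{E + J{\left(6,42 \right)}} = \sqrt{-30857 - 36} = \sqrt{-30893} = i \sqrt{30893}$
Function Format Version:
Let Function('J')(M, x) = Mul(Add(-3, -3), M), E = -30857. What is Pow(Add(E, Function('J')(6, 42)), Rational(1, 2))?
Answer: Mul(I, Pow(30893, Rational(1, 2))) ≈ Mul(175.76, I)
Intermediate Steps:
Function('J')(M, x) = Mul(-6, M)
Pow(Add(E, Function('J')(6, 42)), Rational(1, 2)) = Pow(Add(-30857, Mul(-6, 6)), Rational(1, 2)) = Pow(Add(-30857, -36), Rational(1, 2)) = Pow(-30893, Rational(1, 2)) = Mul(I, Pow(30893, Rational(1, 2)))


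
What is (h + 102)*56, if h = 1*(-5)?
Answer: 5432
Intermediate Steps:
h = -5
(h + 102)*56 = (-5 + 102)*56 = 97*56 = 5432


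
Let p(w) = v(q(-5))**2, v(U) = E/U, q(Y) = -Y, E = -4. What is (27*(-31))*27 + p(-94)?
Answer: -564959/25 ≈ -22598.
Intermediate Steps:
v(U) = -4/U
p(w) = 16/25 (p(w) = (-4/((-1*(-5))))**2 = (-4/5)**2 = 16/25)
(27*(-31))*27 + p(-94) = (27*(-31))*27 + 16/25 = -837*27 + 16/25 = -22599 + 16/25 = -564959/25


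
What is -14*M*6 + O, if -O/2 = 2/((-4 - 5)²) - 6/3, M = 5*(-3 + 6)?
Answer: -101740/81 ≈ -1256.0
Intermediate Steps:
M = 15 (M = 5*3 = 15)
O = 320/81 (O = -2*(2/((-4 - 5)²) - 6/3) = -2*(2/((-9)²) - 6*⅓) = -2*(2/81 - 2) = -2*(-160/81) = 320/81 ≈ 3.9506)
-14*M*6 + O = -210*6 + 320/81 = -14*90 + 320/81 = -1260 + 320/81 = -101740/81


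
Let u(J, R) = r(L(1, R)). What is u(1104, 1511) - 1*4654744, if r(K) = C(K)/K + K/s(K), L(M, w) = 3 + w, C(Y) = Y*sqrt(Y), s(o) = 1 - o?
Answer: -7042629186/1513 + sqrt(1514) ≈ -4.6547e+6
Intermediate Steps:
C(Y) = Y**(3/2)
r(K) = sqrt(K) + K/(1 - K) (r(K) = K**(3/2)/K + K/(1 - K) = sqrt(K) + K/(1 - K))
u(J, R) = (-3 - R + sqrt(3 + R)*(2 + R))/(2 + R) (u(J, R) = (-(3 + R) + sqrt(3 + R)*(-1 + (3 + R)))/(-1 + (3 + R)) = ((-3 - R) + sqrt(3 + R)*(2 + R))/(2 + R) = (-3 - R + sqrt(3 + R)*(2 + R))/(2 + R))
u(1104, 1511) - 1*4654744 = (-3 - 1*1511 + sqrt(3 + 1511)*(2 + 1511))/(2 + 1511) - 1*4654744 = (-3 - 1511 + sqrt(1514)*1513)/1513 - 4654744 = (-3 - 1511 + 1513*sqrt(1514))/1513 - 4654744 = (-1514 + 1513*sqrt(1514))/1513 - 4654744 = (-1514/1513 + sqrt(1514)) - 4654744 = -7042629186/1513 + sqrt(1514)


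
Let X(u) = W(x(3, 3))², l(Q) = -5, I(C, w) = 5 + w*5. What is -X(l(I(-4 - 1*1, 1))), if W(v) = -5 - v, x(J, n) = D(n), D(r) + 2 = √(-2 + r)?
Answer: -16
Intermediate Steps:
I(C, w) = 5 + 5*w
D(r) = -2 + √(-2 + r)
x(J, n) = -2 + √(-2 + n)
X(u) = 16 (X(u) = (-5 - (-2 + √(-2 + 3)))² = (-5 - (-2 + √1))² = (-5 - (-2 + 1))² = (-5 - 1*(-1))² = (-5 + 1)² = (-4)² = 16)
-X(l(I(-4 - 1*1, 1))) = -1*16 = -16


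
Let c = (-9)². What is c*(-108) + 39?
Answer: -8709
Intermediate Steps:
c = 81
c*(-108) + 39 = 81*(-108) + 39 = -8748 + 39 = -8709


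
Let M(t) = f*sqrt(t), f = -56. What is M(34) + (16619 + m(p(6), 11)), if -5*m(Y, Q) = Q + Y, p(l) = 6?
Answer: 83078/5 - 56*sqrt(34) ≈ 16289.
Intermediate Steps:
m(Y, Q) = -Q/5 - Y/5 (m(Y, Q) = -(Q + Y)/5 = -Q/5 - Y/5)
M(t) = -56*sqrt(t)
M(34) + (16619 + m(p(6), 11)) = -56*sqrt(34) + (16619 + (-1/5*11 - 1/5*6)) = -56*sqrt(34) + (16619 + (-11/5 - 6/5)) = -56*sqrt(34) + (16619 - 17/5) = -56*sqrt(34) + 83078/5 = 83078/5 - 56*sqrt(34)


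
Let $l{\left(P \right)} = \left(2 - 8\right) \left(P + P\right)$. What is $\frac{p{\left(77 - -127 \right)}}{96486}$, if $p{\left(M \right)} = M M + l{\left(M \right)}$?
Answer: $\frac{6528}{16081} \approx 0.40594$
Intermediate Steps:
$l{\left(P \right)} = - 12 P$ ($l{\left(P \right)} = - 6 \cdot 2 P = - 12 P$)
$p{\left(M \right)} = M^{2} - 12 M$ ($p{\left(M \right)} = M M - 12 M = M^{2} - 12 M$)
$\frac{p{\left(77 - -127 \right)}}{96486} = \frac{\left(77 - -127\right) \left(-12 + \left(77 - -127\right)\right)}{96486} = \left(77 + 127\right) \left(-12 + \left(77 + 127\right)\right) \frac{1}{96486} = 204 \left(-12 + 204\right) \frac{1}{96486} = 204 \cdot 192 \cdot \frac{1}{96486} = 39168 \cdot \frac{1}{96486} = \frac{6528}{16081}$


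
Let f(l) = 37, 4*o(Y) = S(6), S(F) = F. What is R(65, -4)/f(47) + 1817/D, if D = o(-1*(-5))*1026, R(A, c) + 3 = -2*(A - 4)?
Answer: -125146/56943 ≈ -2.1977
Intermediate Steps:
o(Y) = 3/2 (o(Y) = (1/4)*6 = 3/2)
R(A, c) = 5 - 2*A (R(A, c) = -3 - 2*(A - 4) = -3 - 2*(-4 + A) = -3 + (8 - 2*A) = 5 - 2*A)
D = 1539 (D = (3/2)*1026 = 1539)
R(65, -4)/f(47) + 1817/D = (5 - 2*65)/37 + 1817/1539 = (5 - 130)*(1/37) + 1817*(1/1539) = -125*1/37 + 1817/1539 = -125/37 + 1817/1539 = -125146/56943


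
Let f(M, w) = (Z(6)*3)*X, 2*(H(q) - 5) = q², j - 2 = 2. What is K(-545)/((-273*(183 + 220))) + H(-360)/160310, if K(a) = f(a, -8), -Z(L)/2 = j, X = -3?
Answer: 474549265/1175809726 ≈ 0.40359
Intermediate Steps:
j = 4 (j = 2 + 2 = 4)
Z(L) = -8 (Z(L) = -2*4 = -8)
H(q) = 5 + q²/2
f(M, w) = 72 (f(M, w) = -8*3*(-3) = -24*(-3) = 72)
K(a) = 72
K(-545)/((-273*(183 + 220))) + H(-360)/160310 = 72/((-273*(183 + 220))) + (5 + (½)*(-360)²)/160310 = 72/((-273*403)) + (5 + (½)*129600)*(1/160310) = 72/(-110019) + (5 + 64800)*(1/160310) = 72*(-1/110019) + 64805*(1/160310) = -24/36673 + 12961/32062 = 474549265/1175809726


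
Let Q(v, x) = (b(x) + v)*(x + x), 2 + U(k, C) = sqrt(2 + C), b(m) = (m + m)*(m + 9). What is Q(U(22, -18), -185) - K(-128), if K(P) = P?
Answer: -24093532 - 1480*I ≈ -2.4094e+7 - 1480.0*I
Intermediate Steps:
b(m) = 2*m*(9 + m) (b(m) = (2*m)*(9 + m) = 2*m*(9 + m))
U(k, C) = -2 + sqrt(2 + C)
Q(v, x) = 2*x*(v + 2*x*(9 + x)) (Q(v, x) = (2*x*(9 + x) + v)*(x + x) = (v + 2*x*(9 + x))*(2*x) = 2*x*(v + 2*x*(9 + x)))
Q(U(22, -18), -185) - K(-128) = 2*(-185)*((-2 + sqrt(2 - 18)) + 2*(-185)*(9 - 185)) - 1*(-128) = 2*(-185)*((-2 + sqrt(-16)) + 2*(-185)*(-176)) + 128 = 2*(-185)*((-2 + 4*I) + 65120) + 128 = 2*(-185)*(65118 + 4*I) + 128 = (-24093660 - 1480*I) + 128 = -24093532 - 1480*I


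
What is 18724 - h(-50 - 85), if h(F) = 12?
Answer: 18712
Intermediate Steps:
18724 - h(-50 - 85) = 18724 - 1*12 = 18724 - 12 = 18712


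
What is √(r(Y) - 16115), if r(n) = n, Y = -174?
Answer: I*√16289 ≈ 127.63*I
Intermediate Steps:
√(r(Y) - 16115) = √(-174 - 16115) = √(-16289) = I*√16289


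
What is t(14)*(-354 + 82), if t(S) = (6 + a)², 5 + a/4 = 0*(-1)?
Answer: -53312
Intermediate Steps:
a = -20 (a = -20 + 4*(0*(-1)) = -20 + 4*0 = -20 + 0 = -20)
t(S) = 196 (t(S) = (6 - 20)² = (-14)² = 196)
t(14)*(-354 + 82) = 196*(-354 + 82) = 196*(-272) = -53312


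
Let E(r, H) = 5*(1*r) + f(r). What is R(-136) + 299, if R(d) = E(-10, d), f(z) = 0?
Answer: 249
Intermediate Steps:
E(r, H) = 5*r (E(r, H) = 5*(1*r) + 0 = 5*r + 0 = 5*r)
R(d) = -50 (R(d) = 5*(-10) = -50)
R(-136) + 299 = -50 + 299 = 249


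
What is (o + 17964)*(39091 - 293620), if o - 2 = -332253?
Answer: 79995155823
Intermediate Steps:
o = -332251 (o = 2 - 332253 = -332251)
(o + 17964)*(39091 - 293620) = (-332251 + 17964)*(39091 - 293620) = -314287*(-254529) = 79995155823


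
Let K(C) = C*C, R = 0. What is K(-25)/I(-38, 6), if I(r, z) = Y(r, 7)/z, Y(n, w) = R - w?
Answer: -3750/7 ≈ -535.71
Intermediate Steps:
K(C) = C²
Y(n, w) = -w (Y(n, w) = 0 - w = -w)
I(r, z) = -7/z (I(r, z) = (-1*7)/z = -7/z)
K(-25)/I(-38, 6) = (-25)²/((-7/6)) = 625/((-7*⅙)) = 625/(-7/6) = 625*(-6/7) = -3750/7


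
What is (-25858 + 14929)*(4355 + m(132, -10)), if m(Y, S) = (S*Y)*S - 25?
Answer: -191585370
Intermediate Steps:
m(Y, S) = -25 + Y*S² (m(Y, S) = Y*S² - 25 = -25 + Y*S²)
(-25858 + 14929)*(4355 + m(132, -10)) = (-25858 + 14929)*(4355 + (-25 + 132*(-10)²)) = -10929*(4355 + (-25 + 132*100)) = -10929*(4355 + (-25 + 13200)) = -10929*(4355 + 13175) = -10929*17530 = -191585370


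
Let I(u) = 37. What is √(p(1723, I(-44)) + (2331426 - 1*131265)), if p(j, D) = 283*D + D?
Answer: √2210669 ≈ 1486.8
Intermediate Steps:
p(j, D) = 284*D
√(p(1723, I(-44)) + (2331426 - 1*131265)) = √(284*37 + (2331426 - 1*131265)) = √(10508 + (2331426 - 131265)) = √(10508 + 2200161) = √2210669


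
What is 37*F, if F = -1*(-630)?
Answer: 23310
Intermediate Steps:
F = 630
37*F = 37*630 = 23310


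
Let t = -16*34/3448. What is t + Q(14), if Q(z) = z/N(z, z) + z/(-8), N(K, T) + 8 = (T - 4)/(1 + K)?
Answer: -72383/18964 ≈ -3.8169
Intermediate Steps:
N(K, T) = -8 + (-4 + T)/(1 + K) (N(K, T) = -8 + (T - 4)/(1 + K) = -8 + (-4 + T)/(1 + K))
t = -68/431 (t = -544*1/3448 = -68/431 ≈ -0.15777)
Q(z) = -z/8 + z*(1 + z)/(-12 - 7*z) (Q(z) = z/(((-12 + z - 8*z)/(1 + z))) + z/(-8) = z/(((-12 - 7*z)/(1 + z))) + z*(-1/8) = z*((1 + z)/(-12 - 7*z)) - z/8 = z*(1 + z)/(-12 - 7*z) - z/8 = -z/8 + z*(1 + z)/(-12 - 7*z))
t + Q(14) = -68/431 + (5/8)*14*(-4 - 3*14)/(12 + 7*14) = -68/431 + (5/8)*14*(-4 - 42)/(12 + 98) = -68/431 + (5/8)*14*(-46)/110 = -68/431 + (5/8)*14*(1/110)*(-46) = -68/431 - 161/44 = -72383/18964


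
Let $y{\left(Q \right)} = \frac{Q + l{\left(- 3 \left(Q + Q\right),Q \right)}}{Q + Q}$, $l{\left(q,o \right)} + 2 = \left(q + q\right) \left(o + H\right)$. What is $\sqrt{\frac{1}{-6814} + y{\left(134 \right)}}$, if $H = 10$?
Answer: $\frac{i \sqrt{179978253403906}}{456538} \approx 29.385 i$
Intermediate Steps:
$l{\left(q,o \right)} = -2 + 2 q \left(10 + o\right)$ ($l{\left(q,o \right)} = -2 + \left(q + q\right) \left(o + 10\right) = -2 + 2 q \left(10 + o\right)$)
$y{\left(Q \right)} = \frac{-2 - 119 Q - 12 Q^{2}}{2 Q}$ ($y{\left(Q \right)} = \frac{Q + \left(-2 + 20 \left(- 3 \left(Q + Q\right)\right) + 2 Q \left(- 3 \left(Q + Q\right)\right)\right)}{Q + Q} = \frac{Q + \left(-2 + 20 \left(- 3 \cdot 2 Q\right) + 2 Q \left(- 3 \cdot 2 Q\right)\right)}{2 Q} = \left(Q + \left(-2 + 20 \left(- 6 Q\right) + 2 Q \left(- 6 Q\right)\right)\right) \frac{1}{2 Q} = \left(Q - \left(2 + 12 Q^{2} + 120 Q\right)\right) \frac{1}{2 Q} = \left(-2 - 119 Q - 12 Q^{2}\right) \frac{1}{2 Q} = \frac{-2 - 119 Q - 12 Q^{2}}{2 Q}$)
$\sqrt{\frac{1}{-6814} + y{\left(134 \right)}} = \sqrt{\frac{1}{-6814} - \frac{57855}{67}} = \sqrt{- \frac{1}{6814} - \frac{57855}{67}} = \sqrt{- \frac{394224037}{456538}} = \frac{i \sqrt{179978253403906}}{456538}$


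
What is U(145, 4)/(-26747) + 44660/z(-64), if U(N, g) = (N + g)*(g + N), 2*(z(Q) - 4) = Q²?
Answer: 287241142/13721211 ≈ 20.934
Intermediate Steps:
z(Q) = 4 + Q²/2
U(N, g) = (N + g)² (U(N, g) = (N + g)*(N + g) = (N + g)²)
U(145, 4)/(-26747) + 44660/z(-64) = (145 + 4)²/(-26747) + 44660/(4 + (½)*(-64)²) = 149²*(-1/26747) + 44660/(4 + (½)*4096) = 22201*(-1/26747) + 44660/(4 + 2048) = -22201/26747 + 44660/2052 = -22201/26747 + 44660*(1/2052) = -22201/26747 + 11165/513 = 287241142/13721211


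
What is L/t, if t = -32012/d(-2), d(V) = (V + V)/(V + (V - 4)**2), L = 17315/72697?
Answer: 17315/19780999094 ≈ 8.7533e-7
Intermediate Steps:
L = 17315/72697 (L = 17315*(1/72697) = 17315/72697 ≈ 0.23818)
d(V) = 2*V/(V + (-4 + V)**2) (d(V) = (2*V)/(V + (-4 + V)**2) = 2*V/(V + (-4 + V)**2))
t = 272102 (t = -(16006 - 8003*(-4 - 2)**2) = -32012/(2*(-2)/(-2 + (-6)**2)) = -32012/(2*(-2)/(-2 + 36)) = -32012/(2*(-2)/34) = -32012/(2*(-2)*(1/34)) = -32012/(-2/17) = -32012*(-17/2) = 272102)
L/t = (17315/72697)/272102 = (17315/72697)*(1/272102) = 17315/19780999094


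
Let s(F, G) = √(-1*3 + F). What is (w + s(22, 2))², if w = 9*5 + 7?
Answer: (52 + √19)² ≈ 3176.3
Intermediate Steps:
s(F, G) = √(-3 + F)
w = 52 (w = 45 + 7 = 52)
(w + s(22, 2))² = (52 + √(-3 + 22))² = (52 + √19)²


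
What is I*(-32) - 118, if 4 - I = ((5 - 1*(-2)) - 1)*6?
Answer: 906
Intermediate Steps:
I = -32 (I = 4 - ((5 - 1*(-2)) - 1)*6 = 4 - ((5 + 2) - 1)*6 = 4 - (7 - 1)*6 = 4 - 6*6 = 4 - 1*36 = 4 - 36 = -32)
I*(-32) - 118 = -32*(-32) - 118 = 1024 - 118 = 906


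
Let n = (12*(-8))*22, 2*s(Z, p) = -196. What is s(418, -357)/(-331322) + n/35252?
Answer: -87037171/1459970393 ≈ -0.059616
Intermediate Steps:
s(Z, p) = -98 (s(Z, p) = (½)*(-196) = -98)
n = -2112 (n = -96*22 = -2112)
s(418, -357)/(-331322) + n/35252 = -98/(-331322) - 2112/35252 = -98*(-1/331322) - 2112*1/35252 = 49/165661 - 528/8813 = -87037171/1459970393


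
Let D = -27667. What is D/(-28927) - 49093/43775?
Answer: -208990286/1266279425 ≈ -0.16504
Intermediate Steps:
D/(-28927) - 49093/43775 = -27667/(-28927) - 49093/43775 = -27667*(-1/28927) - 49093*1/43775 = 27667/28927 - 49093/43775 = -208990286/1266279425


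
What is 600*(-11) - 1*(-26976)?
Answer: 20376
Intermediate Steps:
600*(-11) - 1*(-26976) = -6600 + 26976 = 20376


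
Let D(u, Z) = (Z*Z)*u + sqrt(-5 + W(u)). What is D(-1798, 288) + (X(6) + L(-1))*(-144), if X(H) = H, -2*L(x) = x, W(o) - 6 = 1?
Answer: -149134248 + sqrt(2) ≈ -1.4913e+8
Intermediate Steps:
W(o) = 7 (W(o) = 6 + 1 = 7)
L(x) = -x/2
D(u, Z) = sqrt(2) + u*Z**2 (D(u, Z) = (Z*Z)*u + sqrt(-5 + 7) = Z**2*u + sqrt(2) = u*Z**2 + sqrt(2) = sqrt(2) + u*Z**2)
D(-1798, 288) + (X(6) + L(-1))*(-144) = (sqrt(2) - 1798*288**2) + (6 - 1/2*(-1))*(-144) = (sqrt(2) - 1798*82944) + (6 + 1/2)*(-144) = (sqrt(2) - 149133312) + (13/2)*(-144) = (-149133312 + sqrt(2)) - 936 = -149134248 + sqrt(2)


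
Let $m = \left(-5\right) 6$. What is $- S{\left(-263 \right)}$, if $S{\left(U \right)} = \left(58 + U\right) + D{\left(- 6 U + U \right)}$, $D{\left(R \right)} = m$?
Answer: $235$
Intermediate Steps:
$m = -30$
$D{\left(R \right)} = -30$
$S{\left(U \right)} = 28 + U$ ($S{\left(U \right)} = \left(58 + U\right) - 30 = 28 + U$)
$- S{\left(-263 \right)} = - (28 - 263) = \left(-1\right) \left(-235\right) = 235$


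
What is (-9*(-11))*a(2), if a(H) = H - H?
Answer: 0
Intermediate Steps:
a(H) = 0
(-9*(-11))*a(2) = -9*(-11)*0 = 99*0 = 0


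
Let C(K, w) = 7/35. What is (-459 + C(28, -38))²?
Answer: 5262436/25 ≈ 2.1050e+5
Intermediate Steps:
C(K, w) = ⅕ (C(K, w) = 7*(1/35) = ⅕)
(-459 + C(28, -38))² = (-459 + ⅕)² = (-2294/5)² = 5262436/25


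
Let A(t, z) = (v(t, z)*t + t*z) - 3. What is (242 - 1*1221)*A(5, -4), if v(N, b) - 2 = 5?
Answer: -11748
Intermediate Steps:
v(N, b) = 7 (v(N, b) = 2 + 5 = 7)
A(t, z) = -3 + 7*t + t*z (A(t, z) = (7*t + t*z) - 3 = -3 + 7*t + t*z)
(242 - 1*1221)*A(5, -4) = (242 - 1*1221)*(-3 + 7*5 + 5*(-4)) = (242 - 1221)*(-3 + 35 - 20) = -979*12 = -11748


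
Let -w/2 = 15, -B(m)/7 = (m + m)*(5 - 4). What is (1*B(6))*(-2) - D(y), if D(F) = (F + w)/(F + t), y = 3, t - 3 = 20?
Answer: 4395/26 ≈ 169.04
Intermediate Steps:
t = 23 (t = 3 + 20 = 23)
B(m) = -14*m (B(m) = -7*(m + m)*(5 - 4) = -7*2*m = -14*m)
w = -30 (w = -2*15 = -30)
D(F) = (-30 + F)/(23 + F) (D(F) = (F - 30)/(F + 23) = (-30 + F)/(23 + F))
(1*B(6))*(-2) - D(y) = (1*(-14*6))*(-2) - (-30 + 3)/(23 + 3) = (1*(-84))*(-2) - (-27)/26 = -84*(-2) - (-27)/26 = 168 - 1*(-27/26) = 168 + 27/26 = 4395/26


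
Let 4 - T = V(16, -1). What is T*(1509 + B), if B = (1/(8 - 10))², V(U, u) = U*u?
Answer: 30185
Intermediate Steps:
B = ¼ (B = (1/(-2))² = (-½)² = ¼ ≈ 0.25000)
T = 20 (T = 4 - 16*(-1) = 4 - 1*(-16) = 4 + 16 = 20)
T*(1509 + B) = 20*(1509 + ¼) = 20*(6037/4) = 30185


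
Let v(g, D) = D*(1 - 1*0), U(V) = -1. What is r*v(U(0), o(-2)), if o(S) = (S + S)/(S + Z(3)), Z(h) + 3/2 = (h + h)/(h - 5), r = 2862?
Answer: 22896/13 ≈ 1761.2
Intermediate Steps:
Z(h) = -3/2 + 2*h/(-5 + h) (Z(h) = -3/2 + (h + h)/(h - 5) = -3/2 + (2*h)/(-5 + h) = -3/2 + 2*h/(-5 + h))
o(S) = 2*S/(-9/2 + S) (o(S) = (S + S)/(S + (15 + 3)/(2*(-5 + 3))) = (2*S)/(S + (1/2)*18/(-2)) = (2*S)/(S + (1/2)*(-1/2)*18) = (2*S)/(S - 9/2) = (2*S)/(-9/2 + S) = 2*S/(-9/2 + S))
v(g, D) = D (v(g, D) = D*(1 + 0) = D*1 = D)
r*v(U(0), o(-2)) = 2862*(4*(-2)/(-9 + 2*(-2))) = 2862*(4*(-2)/(-9 - 4)) = 2862*(4*(-2)/(-13)) = 2862*(4*(-2)*(-1/13)) = 2862*(8/13) = 22896/13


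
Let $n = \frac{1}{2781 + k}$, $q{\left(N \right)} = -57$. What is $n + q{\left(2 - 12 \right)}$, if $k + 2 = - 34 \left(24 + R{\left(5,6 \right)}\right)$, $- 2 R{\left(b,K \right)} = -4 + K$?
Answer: $- \frac{113828}{1997} \approx -57.0$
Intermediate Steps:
$R{\left(b,K \right)} = 2 - \frac{K}{2}$ ($R{\left(b,K \right)} = - \frac{-4 + K}{2} = 2 - \frac{K}{2}$)
$k = -784$ ($k = -2 - 34 \left(24 + \left(2 - 3\right)\right) = -2 - 34 \left(24 - 1\right) = -2 - 782 = -784$)
$n = \frac{1}{1997}$ ($n = \frac{1}{2781 - 784} = \frac{1}{1997} \approx 0.00050075$)
$n + q{\left(2 - 12 \right)} = \frac{1}{1997} - 57 = - \frac{113828}{1997}$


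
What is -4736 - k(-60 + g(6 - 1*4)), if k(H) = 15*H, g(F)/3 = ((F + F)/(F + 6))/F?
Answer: -15389/4 ≈ -3847.3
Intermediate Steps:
g(F) = 6/(6 + F) (g(F) = 3*(((F + F)/(F + 6))/F) = 3*(((2*F)/(6 + F))/F) = 3*((2*F/(6 + F))/F) = 3*(2/(6 + F)) = 6/(6 + F))
-4736 - k(-60 + g(6 - 1*4)) = -4736 - 15*(-60 + 6/(6 + (6 - 1*4))) = -4736 - 15*(-60 + 6/(6 + (6 - 4))) = -4736 - 15*(-60 + 6/(6 + 2)) = -4736 - 15*(-60 + 6/8) = -4736 - 15*(-60 + 6*(⅛)) = -4736 - 15*(-60 + ¾) = -4736 - 15*(-237)/4 = -4736 - 1*(-3555/4) = -4736 + 3555/4 = -15389/4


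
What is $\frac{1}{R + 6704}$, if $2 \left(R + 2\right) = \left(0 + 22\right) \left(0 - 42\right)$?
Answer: $\frac{1}{6240} \approx 0.00016026$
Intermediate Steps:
$R = -464$ ($R = -2 + \frac{\left(0 + 22\right) \left(0 - 42\right)}{2} = -2 + \frac{22 \left(-42\right)}{2} = -2 + \frac{1}{2} \left(-924\right) = -2 - 462 = -464$)
$\frac{1}{R + 6704} = \frac{1}{-464 + 6704} = \frac{1}{6240}$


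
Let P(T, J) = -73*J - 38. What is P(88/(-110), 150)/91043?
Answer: -10988/91043 ≈ -0.12069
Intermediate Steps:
P(T, J) = -38 - 73*J
P(88/(-110), 150)/91043 = (-38 - 73*150)/91043 = (-38 - 10950)*(1/91043) = -10988*1/91043 = -10988/91043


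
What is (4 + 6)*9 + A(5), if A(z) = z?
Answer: 95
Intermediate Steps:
(4 + 6)*9 + A(5) = (4 + 6)*9 + 5 = 10*9 + 5 = 90 + 5 = 95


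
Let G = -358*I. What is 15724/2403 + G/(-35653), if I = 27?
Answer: 583835170/85674159 ≈ 6.8146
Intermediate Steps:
G = -9666 (G = -358*27 = -9666)
15724/2403 + G/(-35653) = 15724/2403 - 9666/(-35653) = 15724*(1/2403) - 9666*(-1/35653) = 15724/2403 + 9666/35653 = 583835170/85674159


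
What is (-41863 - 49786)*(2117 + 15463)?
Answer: -1611189420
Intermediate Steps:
(-41863 - 49786)*(2117 + 15463) = -91649*17580 = -1611189420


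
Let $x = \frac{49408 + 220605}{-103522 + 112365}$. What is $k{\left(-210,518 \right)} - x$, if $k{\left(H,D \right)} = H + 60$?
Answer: $- \frac{1596463}{8843} \approx -180.53$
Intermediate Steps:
$k{\left(H,D \right)} = 60 + H$
$x = \frac{270013}{8843} \approx 30.534$
$k{\left(-210,518 \right)} - x = \left(60 - 210\right) - \frac{270013}{8843} = -150 - \frac{270013}{8843} = - \frac{1596463}{8843}$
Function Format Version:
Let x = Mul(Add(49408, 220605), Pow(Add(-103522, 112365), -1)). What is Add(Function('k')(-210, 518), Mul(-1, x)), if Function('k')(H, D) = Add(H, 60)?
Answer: Rational(-1596463, 8843) ≈ -180.53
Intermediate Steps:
Function('k')(H, D) = Add(60, H)
x = Rational(270013, 8843) (x = Mul(270013, Pow(8843, -1)) = Mul(270013, Rational(1, 8843)) = Rational(270013, 8843) ≈ 30.534)
Add(Function('k')(-210, 518), Mul(-1, x)) = Add(Add(60, -210), Mul(-1, Rational(270013, 8843))) = Add(-150, Rational(-270013, 8843)) = Rational(-1596463, 8843)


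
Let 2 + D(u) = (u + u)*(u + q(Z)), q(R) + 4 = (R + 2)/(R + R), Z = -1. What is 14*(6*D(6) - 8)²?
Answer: 108416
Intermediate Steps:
q(R) = -4 + (2 + R)/(2*R) (q(R) = -4 + (R + 2)/(R + R) = -4 + (2 + R)/((2*R)) = -4 + (2 + R)*(1/(2*R)) = -4 + (2 + R)/(2*R))
D(u) = -2 + 2*u*(-9/2 + u) (D(u) = -2 + (u + u)*(u + (-7/2 + 1/(-1))) = -2 + (2*u)*(u + (-7/2 - 1)) = -2 + (2*u)*(u - 9/2) = -2 + (2*u)*(-9/2 + u) = -2 + 2*u*(-9/2 + u))
14*(6*D(6) - 8)² = 14*(6*(-2 - 9*6 + 2*6²) - 8)² = 14*(6*(-2 - 54 + 2*36) - 8)² = 14*(6*(-2 - 54 + 72) - 8)² = 14*(6*16 - 8)² = 14*(96 - 8)² = 14*88² = 14*7744 = 108416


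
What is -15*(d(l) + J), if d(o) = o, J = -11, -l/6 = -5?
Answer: -285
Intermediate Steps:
l = 30 (l = -6*(-5) = 30)
-15*(d(l) + J) = -15*(30 - 11) = -15*19 = -285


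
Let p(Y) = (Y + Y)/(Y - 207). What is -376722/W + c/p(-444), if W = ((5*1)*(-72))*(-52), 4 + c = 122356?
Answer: 3450775547/38480 ≈ 89677.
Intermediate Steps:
c = 122352 (c = -4 + 122356 = 122352)
p(Y) = 2*Y/(-207 + Y) (p(Y) = (2*Y)/(-207 + Y) = 2*Y/(-207 + Y))
W = 18720 (W = (5*(-72))*(-52) = -360*(-52) = 18720)
-376722/W + c/p(-444) = -376722/18720 + 122352/((2*(-444)/(-207 - 444))) = -376722*1/18720 + 122352/((2*(-444)/(-651))) = -20929/1040 + 122352/((2*(-444)*(-1/651))) = -20929/1040 + 122352/(296/217) = -20929/1040 + 122352*(217/296) = -20929/1040 + 3318798/37 = 3450775547/38480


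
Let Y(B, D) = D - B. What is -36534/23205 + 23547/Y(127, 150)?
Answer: 181855951/177905 ≈ 1022.2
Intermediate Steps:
-36534/23205 + 23547/Y(127, 150) = -36534/23205 + 23547/(150 - 1*127) = -36534*1/23205 + 23547/(150 - 127) = -12178/7735 + 23547/23 = 181855951/177905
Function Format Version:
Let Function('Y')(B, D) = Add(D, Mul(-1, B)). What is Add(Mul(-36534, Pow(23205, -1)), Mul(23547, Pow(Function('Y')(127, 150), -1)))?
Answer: Rational(181855951, 177905) ≈ 1022.2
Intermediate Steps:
Add(Mul(-36534, Pow(23205, -1)), Mul(23547, Pow(Function('Y')(127, 150), -1))) = Add(Mul(-36534, Pow(23205, -1)), Mul(23547, Pow(Add(150, Mul(-1, 127)), -1))) = Add(Mul(-36534, Rational(1, 23205)), Mul(23547, Pow(Add(150, -127), -1))) = Add(Rational(-12178, 7735), Mul(23547, Pow(23, -1))) = Add(Rational(-12178, 7735), Mul(23547, Rational(1, 23))) = Add(Rational(-12178, 7735), Rational(23547, 23)) = Rational(181855951, 177905)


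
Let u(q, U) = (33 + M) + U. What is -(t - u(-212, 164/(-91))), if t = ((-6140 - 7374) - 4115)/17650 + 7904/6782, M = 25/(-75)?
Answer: 501583198847/16339363950 ≈ 30.698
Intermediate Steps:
M = -⅓ (M = 25*(-1/75) = -⅓ ≈ -0.33333)
u(q, U) = 98/3 + U (u(q, U) = (33 - ⅓) + U = 98/3 + U)
t = 9972861/59851150 (t = (-13514 - 4115)*(1/17650) + 7904*(1/6782) = -17629*1/17650 + 3952/3391 = -17629/17650 + 3952/3391 = 9972861/59851150 ≈ 0.16663)
-(t - u(-212, 164/(-91))) = -(9972861/59851150 - (98/3 + 164/(-91))) = -(9972861/59851150 - (98/3 + 164*(-1/91))) = -(9972861/59851150 - (98/3 - 164/91)) = -(9972861/59851150 - 1*8426/273) = -(9972861/59851150 - 8426/273) = -1*(-501583198847/16339363950) = 501583198847/16339363950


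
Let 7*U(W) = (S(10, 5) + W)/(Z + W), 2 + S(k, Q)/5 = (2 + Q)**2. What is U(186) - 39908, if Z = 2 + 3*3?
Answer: -55032711/1379 ≈ -39908.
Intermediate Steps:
S(k, Q) = -10 + 5*(2 + Q)**2
Z = 11 (Z = 2 + 9 = 11)
U(W) = (235 + W)/(7*(11 + W)) (U(W) = (((-10 + 5*(2 + 5)**2) + W)/(11 + W))/7 = (((-10 + 5*7**2) + W)/(11 + W))/7 = (((-10 + 5*49) + W)/(11 + W))/7 = (((-10 + 245) + W)/(11 + W))/7 = ((235 + W)/(11 + W))/7 = (235 + W)/(7*(11 + W)))
U(186) - 39908 = (235 + 186)/(7*(11 + 186)) - 39908 = (1/7)*421/197 - 39908 = (1/7)*(1/197)*421 - 39908 = 421/1379 - 39908 = -55032711/1379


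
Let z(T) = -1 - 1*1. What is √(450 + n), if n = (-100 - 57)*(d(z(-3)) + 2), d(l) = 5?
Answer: I*√649 ≈ 25.475*I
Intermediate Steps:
z(T) = -2 (z(T) = -1 - 1 = -2)
n = -1099 (n = (-100 - 57)*(5 + 2) = -157*7 = -1099)
√(450 + n) = √(450 - 1099) = √(-649) = I*√649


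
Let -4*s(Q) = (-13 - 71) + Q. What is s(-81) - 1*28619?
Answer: -114311/4 ≈ -28578.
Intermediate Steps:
s(Q) = 21 - Q/4 (s(Q) = -((-13 - 71) + Q)/4 = -(-84 + Q)/4 = 21 - Q/4)
s(-81) - 1*28619 = (21 - ¼*(-81)) - 1*28619 = (21 + 81/4) - 28619 = 165/4 - 28619 = -114311/4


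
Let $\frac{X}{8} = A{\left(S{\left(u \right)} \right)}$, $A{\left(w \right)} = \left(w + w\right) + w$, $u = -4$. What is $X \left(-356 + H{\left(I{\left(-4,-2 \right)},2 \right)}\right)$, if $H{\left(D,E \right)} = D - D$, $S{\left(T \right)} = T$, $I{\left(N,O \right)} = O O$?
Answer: $34176$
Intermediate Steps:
$I{\left(N,O \right)} = O^{2}$
$A{\left(w \right)} = 3 w$ ($A{\left(w \right)} = 2 w + w = 3 w$)
$X = -96$ ($X = 8 \cdot 3 \left(-4\right) = 8 \left(-12\right) = -96$)
$H{\left(D,E \right)} = 0$
$X \left(-356 + H{\left(I{\left(-4,-2 \right)},2 \right)}\right) = - 96 \left(-356 + 0\right) = \left(-96\right) \left(-356\right) = 34176$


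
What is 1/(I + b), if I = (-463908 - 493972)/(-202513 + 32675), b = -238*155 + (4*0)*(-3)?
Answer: -84919/3132182970 ≈ -2.7112e-5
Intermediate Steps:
b = -36890 (b = -36890 + 0*(-3) = -36890 + 0 = -36890)
I = 478940/84919 (I = -957880/(-169838) = -957880*(-1/169838) = 478940/84919 ≈ 5.6400)
1/(I + b) = 1/(478940/84919 - 36890) = 1/(-3132182970/84919) = -84919/3132182970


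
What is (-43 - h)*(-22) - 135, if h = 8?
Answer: 987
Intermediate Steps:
(-43 - h)*(-22) - 135 = (-43 - 1*8)*(-22) - 135 = (-43 - 8)*(-22) - 135 = -51*(-22) - 135 = 1122 - 135 = 987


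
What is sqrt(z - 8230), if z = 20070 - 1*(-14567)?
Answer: sqrt(26407) ≈ 162.50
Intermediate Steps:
z = 34637 (z = 20070 + 14567 = 34637)
sqrt(z - 8230) = sqrt(34637 - 8230) = sqrt(26407)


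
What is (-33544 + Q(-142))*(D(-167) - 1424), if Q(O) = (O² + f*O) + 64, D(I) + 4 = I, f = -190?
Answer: -21794080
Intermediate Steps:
D(I) = -4 + I
Q(O) = 64 + O² - 190*O (Q(O) = (O² - 190*O) + 64 = 64 + O² - 190*O)
(-33544 + Q(-142))*(D(-167) - 1424) = (-33544 + (64 + (-142)² - 190*(-142)))*((-4 - 167) - 1424) = (-33544 + (64 + 20164 + 26980))*(-171 - 1424) = (-33544 + 47208)*(-1595) = 13664*(-1595) = -21794080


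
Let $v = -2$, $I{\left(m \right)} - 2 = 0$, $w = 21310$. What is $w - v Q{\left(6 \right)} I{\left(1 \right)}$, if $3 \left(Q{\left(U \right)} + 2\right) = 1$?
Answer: $\frac{63910}{3} \approx 21303.0$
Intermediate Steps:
$Q{\left(U \right)} = - \frac{5}{3}$ ($Q{\left(U \right)} = -2 + \frac{1}{3} \cdot 1 = -2 + \frac{1}{3} = - \frac{5}{3}$)
$I{\left(m \right)} = 2$ ($I{\left(m \right)} = 2 + 0 = 2$)
$w - v Q{\left(6 \right)} I{\left(1 \right)} = 21310 - \left(-2\right) \left(- \frac{5}{3}\right) 2 = 21310 - \frac{10}{3} \cdot 2 = 21310 - \frac{20}{3} = \frac{63910}{3}$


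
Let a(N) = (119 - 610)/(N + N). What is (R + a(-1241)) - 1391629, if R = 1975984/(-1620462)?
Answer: -2798558707906841/2010993342 ≈ -1.3916e+6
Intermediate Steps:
a(N) = -491/(2*N) (a(N) = -491*1/(2*N) = -491/(2*N))
R = -987992/810231 (R = 1975984*(-1/1620462) = -987992/810231 ≈ -1.2194)
(R + a(-1241)) - 1391629 = (-987992/810231 - 491/2/(-1241)) - 1391629 = (-987992/810231 - 491/2*(-1/1241)) - 1391629 = (-987992/810231 + 491/2482) - 1391629 = -2054372723/2010993342 - 1391629 = -2798558707906841/2010993342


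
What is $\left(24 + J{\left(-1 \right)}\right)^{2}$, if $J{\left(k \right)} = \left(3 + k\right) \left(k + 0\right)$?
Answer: $484$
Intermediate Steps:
$J{\left(k \right)} = k \left(3 + k\right)$ ($J{\left(k \right)} = \left(3 + k\right) k = k \left(3 + k\right)$)
$\left(24 + J{\left(-1 \right)}\right)^{2} = \left(24 - \left(3 - 1\right)\right)^{2} = \left(24 - 2\right)^{2} = 22^{2} = 484$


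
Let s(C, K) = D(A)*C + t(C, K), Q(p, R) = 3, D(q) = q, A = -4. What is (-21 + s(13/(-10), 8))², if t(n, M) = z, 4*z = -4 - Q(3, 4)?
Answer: 123201/400 ≈ 308.00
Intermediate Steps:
z = -7/4 (z = (-4 - 1*3)/4 = (-4 - 3)/4 = (¼)*(-7) = -7/4 ≈ -1.7500)
t(n, M) = -7/4
s(C, K) = -7/4 - 4*C (s(C, K) = -4*C - 7/4 = -7/4 - 4*C)
(-21 + s(13/(-10), 8))² = (-21 + (-7/4 - 52/(-10)))² = (-21 + (-7/4 - 52*(-1)/10))² = (-21 + (-7/4 - 4*(-13/10)))² = (-21 + (-7/4 + 26/5))² = (-21 + 69/20)² = (-351/20)² = 123201/400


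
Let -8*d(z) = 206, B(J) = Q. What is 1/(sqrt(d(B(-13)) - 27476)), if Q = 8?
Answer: -2*I*sqrt(12223)/36669 ≈ -0.00603*I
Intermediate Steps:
B(J) = 8
d(z) = -103/4 (d(z) = -1/8*206 = -103/4)
1/(sqrt(d(B(-13)) - 27476)) = 1/(sqrt(-103/4 - 27476)) = 1/(sqrt(-110007/4)) = 1/(3*I*sqrt(12223)/2) = -2*I*sqrt(12223)/36669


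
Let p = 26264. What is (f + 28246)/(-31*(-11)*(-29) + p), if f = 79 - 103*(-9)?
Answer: 29252/16375 ≈ 1.7864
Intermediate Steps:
f = 1006 (f = 79 + 927 = 1006)
(f + 28246)/(-31*(-11)*(-29) + p) = (1006 + 28246)/(-31*(-11)*(-29) + 26264) = 29252/(341*(-29) + 26264) = 29252/(-9889 + 26264) = 29252/16375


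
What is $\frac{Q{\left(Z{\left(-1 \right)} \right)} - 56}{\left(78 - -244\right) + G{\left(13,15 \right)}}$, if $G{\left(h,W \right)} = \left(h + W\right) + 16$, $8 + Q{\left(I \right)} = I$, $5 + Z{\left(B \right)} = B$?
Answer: $- \frac{35}{183} \approx -0.19126$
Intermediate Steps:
$Z{\left(B \right)} = -5 + B$
$Q{\left(I \right)} = -8 + I$
$G{\left(h,W \right)} = 16 + W + h$ ($G{\left(h,W \right)} = \left(W + h\right) + 16 = 16 + W + h$)
$\frac{Q{\left(Z{\left(-1 \right)} \right)} - 56}{\left(78 - -244\right) + G{\left(13,15 \right)}} = \frac{\left(-8 - 6\right) - 56}{\left(78 - -244\right) + \left(16 + 15 + 13\right)} = \frac{\left(-8 - 6\right) - 56}{\left(78 + 244\right) + 44} = \frac{-14 - 56}{322 + 44} = - \frac{70}{366} = \left(-70\right) \frac{1}{366} = - \frac{35}{183}$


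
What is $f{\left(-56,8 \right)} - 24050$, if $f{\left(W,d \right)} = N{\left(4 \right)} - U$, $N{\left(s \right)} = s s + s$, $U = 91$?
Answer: $-24121$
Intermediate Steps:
$N{\left(s \right)} = s + s^{2}$ ($N{\left(s \right)} = s^{2} + s = s + s^{2}$)
$f{\left(W,d \right)} = -71$ ($f{\left(W,d \right)} = 4 \left(1 + 4\right) - 91 = 4 \cdot 5 - 91 = 20 - 91 = -71$)
$f{\left(-56,8 \right)} - 24050 = -71 - 24050 = -24121$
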